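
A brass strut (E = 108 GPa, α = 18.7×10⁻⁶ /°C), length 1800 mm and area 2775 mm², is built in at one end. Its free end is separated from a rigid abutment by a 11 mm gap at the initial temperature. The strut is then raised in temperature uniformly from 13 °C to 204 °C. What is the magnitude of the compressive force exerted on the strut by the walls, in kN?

If the wall were absent the strut would grow by αΔT L = 18.7×10⁻⁶ × 191 × 1800 = 6.429 mm.
Since δ_free = 6.43 mm is less than the 11 mm gap, the strut never touches the wall. No axial force develops.

P ≈ 0 kN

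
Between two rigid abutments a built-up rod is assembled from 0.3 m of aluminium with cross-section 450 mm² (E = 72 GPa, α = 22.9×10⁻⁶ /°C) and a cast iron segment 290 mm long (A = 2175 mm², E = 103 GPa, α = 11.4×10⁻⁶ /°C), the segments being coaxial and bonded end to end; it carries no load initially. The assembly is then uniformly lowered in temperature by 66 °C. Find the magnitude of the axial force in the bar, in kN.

If the supports were absent, the total length change would be Σ αᵢΔT Lᵢ = 22.9×10⁻⁶×66×300 + 11.4×10⁻⁶×66×290 = 0.6716 mm.
The rigid supports impose zero overall length change; the single axial force P common to all segments must satisfy P Σ Lᵢ/(AᵢEᵢ) = δ_free.
The series flexibility is Σ Lᵢ/(AᵢEᵢ) = 300/(450×72×10³) + 290/(2175×103×10³) = 1.055×10⁻⁵ mm/N.
So P = 0.6716 / 1.055×10⁻⁵ = 63.64 kN, tensile.

P ≈ 63.6 kN (tensile)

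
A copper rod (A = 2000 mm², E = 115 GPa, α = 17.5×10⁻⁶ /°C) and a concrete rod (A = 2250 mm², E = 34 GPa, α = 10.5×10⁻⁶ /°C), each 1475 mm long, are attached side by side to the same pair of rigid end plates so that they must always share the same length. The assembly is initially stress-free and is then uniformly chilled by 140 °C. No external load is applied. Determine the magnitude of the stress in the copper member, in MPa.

Equilibrium of a rigid end plate with no external load gives equal and opposite internal forces ±P in the two members. Since α_{copper} > α_{concrete}, cooling drives the copper into tension and the concrete into compression.
Setting the final lengths equal and cancelling L: (α₁ − α₂)ΔT = P/(A₁E₁) + P/(A₂E₂).
|α₁ − α₂|·ΔT = 7×10⁻⁶ × 140 = 0.00098.
1/(A₁E₁) + 1/(A₂E₂) = 1/(2000×115×10³) + 1/(2250×34×10³) = 1.742×10⁻⁸ N⁻¹.
So P = 0.00098 / 1.742×10⁻⁸ = 56.26 kN.
σ_{copper} = P/A₁ = 56260/2000 = 28.13 MPa, tensile.

σ ≈ 28.1 MPa (tensile)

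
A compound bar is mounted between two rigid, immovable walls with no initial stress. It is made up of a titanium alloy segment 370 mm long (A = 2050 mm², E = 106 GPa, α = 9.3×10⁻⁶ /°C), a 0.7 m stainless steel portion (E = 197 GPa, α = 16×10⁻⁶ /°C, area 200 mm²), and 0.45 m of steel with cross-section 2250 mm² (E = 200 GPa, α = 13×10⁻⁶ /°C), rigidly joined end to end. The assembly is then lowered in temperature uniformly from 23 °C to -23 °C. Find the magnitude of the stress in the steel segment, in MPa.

σ ≈ 20.5 MPa (tensile)

If the supports were absent, the total length change would be Σ αᵢΔT Lᵢ = 9.3×10⁻⁶×46×370 + 16×10⁻⁶×46×700 + 13×10⁻⁶×46×450 = 0.9426 mm.
The rigid supports impose zero overall length change; the single axial force P common to all segments must satisfy P Σ Lᵢ/(AᵢEᵢ) = δ_free.
The series flexibility is Σ Lᵢ/(AᵢEᵢ) = 370/(2050×106×10³) + 700/(200×197×10³) + 450/(2250×200×10³) = 2.047×10⁻⁵ mm/N.
Hence P = δ_free / Σ(L/AE) = 0.9426/2.047×10⁻⁵ = 46.05 kN (tensile).
σ_{steel} = P / A = 46050 / 2250 = 20.47 MPa.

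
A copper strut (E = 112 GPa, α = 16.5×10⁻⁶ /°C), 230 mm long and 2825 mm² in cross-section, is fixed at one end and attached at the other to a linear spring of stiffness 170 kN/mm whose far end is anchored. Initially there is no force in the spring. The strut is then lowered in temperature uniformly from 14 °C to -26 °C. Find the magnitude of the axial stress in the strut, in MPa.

Free thermal contraction: δ_free = αΔT L = 16.5×10⁻⁶ × 40 × 230 = 0.1518 mm.
Let P be the tensile force in the spring. The strut extends elastically by PL/(AE) and the spring stretches by P/k; together these equal δ_free.
P [ L/(AE) + 1/k ] = δ_free → P [ 230/(2825×112×10³) + 1/(170×10³) ] = 0.1518.
P = 0.1518 / 6.609×10⁻⁶ = 22970 N.
σ = P/A = 22970/2825 = 8.13 MPa.

σ ≈ 8.13 MPa (tensile)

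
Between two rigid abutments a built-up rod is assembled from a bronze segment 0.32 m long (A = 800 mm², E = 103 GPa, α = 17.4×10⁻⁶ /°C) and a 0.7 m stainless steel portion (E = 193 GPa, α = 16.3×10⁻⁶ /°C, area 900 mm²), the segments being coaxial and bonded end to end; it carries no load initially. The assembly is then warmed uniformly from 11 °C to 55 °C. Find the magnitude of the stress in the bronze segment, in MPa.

σ ≈ 118 MPa (compressive)

Free thermal expansion of the whole bar: Σ αᵢΔT Lᵢ = 17.4×10⁻⁶×44×320 + 16.3×10⁻⁶×44×700 = 0.747 mm.
Since the ends are fixed, an axial force P builds up, equal in every segment, with P · Σ Lᵢ/(AᵢEᵢ) = δ_free.
Σ Lᵢ/(AᵢEᵢ) = 320/(800×103×10³) + 700/(900×193×10³) = 7.913×10⁻⁶ mm/N.
Hence P = δ_free / Σ(L/AE) = 0.747/7.913×10⁻⁶ = 94.4 kN (compressive).
σ_{bronze} = P / A = 94400 / 800 = 118 MPa.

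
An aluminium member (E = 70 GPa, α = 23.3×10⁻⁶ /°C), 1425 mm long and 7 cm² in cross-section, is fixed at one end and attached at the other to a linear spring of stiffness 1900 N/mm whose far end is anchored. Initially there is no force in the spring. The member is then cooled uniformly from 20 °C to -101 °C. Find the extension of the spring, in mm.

δ ≈ 3.81 mm

Free thermal contraction: δ_free = αΔT L = 23.3×10⁻⁶ × 121 × 1425 = 4.018 mm.
Let P be the tensile force in the spring. The member extends elastically by PL/(AE) and the spring stretches by P/k; together these equal δ_free.
So P = δ_free / [L/(AE) + 1/k] = 4.018 / [ 1425/(700×70×10³) + 1/(1900) ].
P = 4.018 / 0.0005554 = 7234 N.
Spring extension = P/k = 7234/(1900) = 3.807 mm.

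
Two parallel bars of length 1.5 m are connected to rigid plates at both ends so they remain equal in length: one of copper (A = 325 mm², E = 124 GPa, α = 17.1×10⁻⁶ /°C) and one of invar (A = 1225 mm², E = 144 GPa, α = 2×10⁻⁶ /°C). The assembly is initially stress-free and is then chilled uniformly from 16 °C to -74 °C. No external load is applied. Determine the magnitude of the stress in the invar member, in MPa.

σ ≈ 36.4 MPa (compressive)

Equilibrium of a rigid end plate with no external load gives equal and opposite internal forces ±P in the two members. Since α_{copper} > α_{invar}, cooling drives the copper into tension and the invar into compression.
Equating the net (thermal + elastic) strains gives |α₁ − α₂|·ΔT = P·[1/(A₁E₁) + 1/(A₂E₂)].
|α₁ − α₂|·ΔT = 15.1×10⁻⁶ × 90 = 0.001359.
1/(A₁E₁) + 1/(A₂E₂) = 1/(325×124×10³) + 1/(1225×144×10³) = 3.048×10⁻⁸ N⁻¹.
P = 0.001359 / 3.048×10⁻⁸ = 44580 N = 44.58 kN.
σ_{invar} = P/A₂ = 44580/1225 = 36.39 MPa, compressive.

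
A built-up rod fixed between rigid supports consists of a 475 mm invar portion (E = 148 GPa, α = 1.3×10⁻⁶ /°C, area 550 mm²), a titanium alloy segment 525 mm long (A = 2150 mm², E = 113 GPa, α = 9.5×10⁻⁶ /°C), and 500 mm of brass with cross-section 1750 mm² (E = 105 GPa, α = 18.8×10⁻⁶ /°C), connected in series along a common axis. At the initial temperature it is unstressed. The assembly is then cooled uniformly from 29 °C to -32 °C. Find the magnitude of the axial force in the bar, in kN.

Free thermal contraction of the whole bar: Σ αᵢΔT Lᵢ = 1.3×10⁻⁶×61×475 + 9.5×10⁻⁶×61×525 + 18.8×10⁻⁶×61×500 = 0.9153 mm.
The rigid supports impose zero overall length change; the single axial force P common to all segments must satisfy P Σ Lᵢ/(AᵢEᵢ) = δ_free.
Σ Lᵢ/(AᵢEᵢ) = 475/(550×148×10³) + 525/(2150×113×10³) + 500/(1750×105×10³) = 1.072×10⁻⁵ mm/N.
So P = 0.9153 / 1.072×10⁻⁵ = 85.4 kN, tensile.

P ≈ 85.4 kN (tensile)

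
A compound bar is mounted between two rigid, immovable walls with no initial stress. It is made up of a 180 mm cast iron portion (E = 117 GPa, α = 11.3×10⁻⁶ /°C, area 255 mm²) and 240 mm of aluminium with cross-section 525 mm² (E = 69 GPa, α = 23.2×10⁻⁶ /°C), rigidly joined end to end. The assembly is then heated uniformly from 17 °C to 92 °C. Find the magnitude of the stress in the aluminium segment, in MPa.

σ ≈ 85.8 MPa (compressive)

If the supports were absent, the total length change would be Σ αᵢΔT Lᵢ = 11.3×10⁻⁶×75×180 + 23.2×10⁻⁶×75×240 = 0.5701 mm.
Since the ends are fixed, an axial force P builds up, equal in every segment, with P · Σ Lᵢ/(AᵢEᵢ) = δ_free.
The series flexibility is Σ Lᵢ/(AᵢEᵢ) = 180/(255×117×10³) + 240/(525×69×10³) = 1.266×10⁻⁵ mm/N.
Hence P = δ_free / Σ(L/AE) = 0.5701/1.266×10⁻⁵ = 45.04 kN (compressive).
σ_{aluminium} = P / A = 45040 / 525 = 85.79 MPa.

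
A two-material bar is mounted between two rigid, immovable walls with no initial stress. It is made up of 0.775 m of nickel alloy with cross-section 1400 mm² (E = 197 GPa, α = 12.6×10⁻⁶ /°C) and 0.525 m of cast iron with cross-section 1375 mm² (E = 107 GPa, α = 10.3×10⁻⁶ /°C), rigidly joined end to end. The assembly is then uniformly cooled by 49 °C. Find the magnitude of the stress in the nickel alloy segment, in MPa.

σ ≈ 83.3 MPa (tensile)

With the walls removed the bar would change length by δ_free = Σ αᵢΔT Lᵢ = 12.6×10⁻⁶×49×775 + 10.3×10⁻⁶×49×525 = 0.7435 mm.
The rigid supports impose zero overall length change; the single axial force P common to all segments must satisfy P Σ Lᵢ/(AᵢEᵢ) = δ_free.
Σ Lᵢ/(AᵢEᵢ) = 775/(1400×197×10³) + 525/(1375×107×10³) = 6.378×10⁻⁶ mm/N.
Hence P = δ_free / Σ(L/AE) = 0.7435/6.378×10⁻⁶ = 116.6 kN (tensile).
σ_{nickel alloy} = P / A = 116600 / 1400 = 83.26 MPa.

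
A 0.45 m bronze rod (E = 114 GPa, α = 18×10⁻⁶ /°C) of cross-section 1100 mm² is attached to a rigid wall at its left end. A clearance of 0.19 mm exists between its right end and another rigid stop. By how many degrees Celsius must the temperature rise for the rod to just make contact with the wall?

Contact occurs when the free expansion equals the gap: αΔT L = 0.19 mm.
So ΔT = g/(αL) = 0.19/(18×10⁻⁶ × 450) = 23.46 °C.

ΔT ≈ 23.5 °C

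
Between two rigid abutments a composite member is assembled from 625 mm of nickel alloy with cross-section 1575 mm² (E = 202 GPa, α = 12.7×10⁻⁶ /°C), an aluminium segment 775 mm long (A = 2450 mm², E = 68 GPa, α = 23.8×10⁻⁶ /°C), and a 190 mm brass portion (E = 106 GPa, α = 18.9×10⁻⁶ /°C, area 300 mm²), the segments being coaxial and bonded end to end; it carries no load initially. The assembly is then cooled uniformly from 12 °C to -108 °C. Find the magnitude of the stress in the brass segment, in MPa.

σ ≈ 952 MPa (tensile)

With the walls removed the bar would change length by δ_free = Σ αᵢΔT Lᵢ = 12.7×10⁻⁶×120×625 + 23.8×10⁻⁶×120×775 + 18.9×10⁻⁶×120×190 = 3.597 mm.
Since the ends are fixed, an axial force P builds up, equal in every segment, with P · Σ Lᵢ/(AᵢEᵢ) = δ_free.
The series flexibility is Σ Lᵢ/(AᵢEᵢ) = 625/(1575×202×10³) + 775/(2450×68×10³) + 190/(300×106×10³) = 1.259×10⁻⁵ mm/N.
So P = 3.597 / 1.259×10⁻⁵ = 285.7 kN, tensile.
σ_{brass} = P / A = 285700 / 300 = 952.2 MPa.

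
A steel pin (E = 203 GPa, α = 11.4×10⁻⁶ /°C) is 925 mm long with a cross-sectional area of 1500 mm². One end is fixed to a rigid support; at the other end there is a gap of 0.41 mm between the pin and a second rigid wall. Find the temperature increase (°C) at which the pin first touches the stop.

ΔT ≈ 38.9 °C

Contact occurs when the free expansion equals the gap: αΔT L = 0.41 mm.
ΔT = 0.41 / (11.4×10⁻⁶ × 925) = 38.88 °C.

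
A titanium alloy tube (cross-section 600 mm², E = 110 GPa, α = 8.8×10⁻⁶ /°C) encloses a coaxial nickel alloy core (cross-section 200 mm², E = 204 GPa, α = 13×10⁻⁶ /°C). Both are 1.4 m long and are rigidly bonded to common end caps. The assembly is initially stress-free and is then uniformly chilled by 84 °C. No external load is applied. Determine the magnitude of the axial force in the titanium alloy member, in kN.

P ≈ 8.9 kN (compressive in the titanium alloy)

Equilibrium of a rigid end plate with no external load gives equal and opposite internal forces ±P in the two members. Since α_{nickel alloy} > α_{titanium alloy}, cooling drives the nickel alloy into tension and the titanium alloy into compression.
Setting the final lengths equal and cancelling L: (α₁ − α₂)ΔT = P/(A₁E₁) + P/(A₂E₂).
|α₁ − α₂|·ΔT = 4.2×10⁻⁶ × 84 = 0.0003528.
1/(A₁E₁) + 1/(A₂E₂) = 1/(600×110×10³) + 1/(200×204×10³) = 3.966×10⁻⁸ N⁻¹.
So P = 0.0003528 / 3.966×10⁻⁸ = 8.895 kN.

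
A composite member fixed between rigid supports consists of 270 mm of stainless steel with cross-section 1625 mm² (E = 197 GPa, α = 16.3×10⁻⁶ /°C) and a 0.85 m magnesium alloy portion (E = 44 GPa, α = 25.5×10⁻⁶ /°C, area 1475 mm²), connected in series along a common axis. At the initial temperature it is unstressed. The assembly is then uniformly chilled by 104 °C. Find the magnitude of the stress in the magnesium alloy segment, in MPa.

With the walls removed the bar would change length by δ_free = Σ αᵢΔT Lᵢ = 16.3×10⁻⁶×104×270 + 25.5×10⁻⁶×104×850 = 2.712 mm.
The walls prevent any net length change, so an axial force P (same in every segment) develops. Compatibility: P · Σ Lᵢ/(AᵢEᵢ) = δ_free.
The series flexibility is Σ Lᵢ/(AᵢEᵢ) = 270/(1625×197×10³) + 850/(1475×44×10³) = 1.394×10⁻⁵ mm/N.
So P = 2.712 / 1.394×10⁻⁵ = 194.5 kN, tensile.
σ_{magnesium alloy} = P / A = 194500 / 1475 = 131.9 MPa.

σ ≈ 132 MPa (tensile)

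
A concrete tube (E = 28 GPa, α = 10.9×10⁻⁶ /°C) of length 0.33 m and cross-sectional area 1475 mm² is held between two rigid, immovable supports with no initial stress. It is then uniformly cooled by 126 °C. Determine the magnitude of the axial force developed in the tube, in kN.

The ends cannot move, so σ = EαΔT = 28×10³ × 10.9×10⁻⁶ × 126 = 38.46 MPa.
Axial force P = σA = 38.46 × 1475 = 56720 N = 56.72 kN, tensile.

P ≈ 56.7 kN (tensile)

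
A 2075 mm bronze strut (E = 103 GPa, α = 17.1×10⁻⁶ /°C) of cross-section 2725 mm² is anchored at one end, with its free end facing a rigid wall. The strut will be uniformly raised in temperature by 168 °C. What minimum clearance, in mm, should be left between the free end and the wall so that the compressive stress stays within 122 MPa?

g ≈ 3.5 mm

With no wall the strut would lengthen by αΔT L = 17.1×10⁻⁶ × 168 × 2075 = 5.961 mm.
A stress of 122 MPa corresponds to the wall pushing the strut back by σL/E = 122×2075/(103×10³) = 2.458 mm.
The gap must absorb the remainder: g_min = 5.961 − 2.458 = 3.503 mm.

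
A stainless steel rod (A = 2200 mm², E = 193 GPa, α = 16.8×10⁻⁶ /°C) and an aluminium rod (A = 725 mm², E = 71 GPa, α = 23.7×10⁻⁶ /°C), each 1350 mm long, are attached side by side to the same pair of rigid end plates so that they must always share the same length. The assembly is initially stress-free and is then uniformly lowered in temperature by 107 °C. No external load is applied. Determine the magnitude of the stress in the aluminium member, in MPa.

σ ≈ 46.8 MPa (tensile)

The aluminium has the larger α, so on cooling it would change length more than the stainless steel if both were free. The rigid plates force a common final length, so the aluminium is put into tension and the stainless steel into compression, with equal and opposite forces P (no external load).
Equating the net (thermal + elastic) strains gives |α₁ − α₂|·ΔT = P·[1/(A₁E₁) + 1/(A₂E₂)].
|α₁ − α₂|·ΔT = 6.9×10⁻⁶ × 107 = 0.0007383.
1/(A₁E₁) + 1/(A₂E₂) = 1/(2200×193×10³) + 1/(725×71×10³) = 2.178×10⁻⁸ N⁻¹.
So P = 0.0007383 / 2.178×10⁻⁸ = 33.89 kN.
σ_{aluminium} = P/A₂ = 33890/725 = 46.75 MPa, tensile.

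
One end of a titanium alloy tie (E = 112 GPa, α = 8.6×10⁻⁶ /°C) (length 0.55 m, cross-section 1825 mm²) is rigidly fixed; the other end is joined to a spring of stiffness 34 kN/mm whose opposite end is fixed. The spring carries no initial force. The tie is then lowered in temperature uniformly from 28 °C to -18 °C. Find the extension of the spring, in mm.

If the spring were absent the tie would shorten by αΔT L = 8.6×10⁻⁶ × 46 × 550 = 0.2176 mm.
Let P be the tensile force in the spring. The tie extends elastically by PL/(AE) and the spring stretches by P/k; together these equal δ_free.
P [ L/(AE) + 1/k ] = δ_free → P [ 550/(1825×112×10³) + 1/(34×10³) ] = 0.2176.
P = 0.2176 / 3.21×10⁻⁵ = 6778 N.
Spring extension = P/k = 6778/(34×10³) = 0.1993 mm.

δ ≈ 0.199 mm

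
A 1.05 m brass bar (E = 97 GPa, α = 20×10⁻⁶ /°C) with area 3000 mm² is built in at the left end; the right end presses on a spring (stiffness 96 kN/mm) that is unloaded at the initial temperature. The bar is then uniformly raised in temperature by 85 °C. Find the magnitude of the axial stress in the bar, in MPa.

σ ≈ 42.4 MPa (compressive)

Free thermal expansion: δ_free = αΔT L = 20×10⁻⁶ × 85 × 1050 = 1.785 mm.
Let P be the compressive force at the spring. The bar shortens elastically by PL/(AE) and the spring compresses by P/k; together these equal δ_free.
P [ L/(AE) + 1/k ] = δ_free → P [ 1050/(3000×97×10³) + 1/(96×10³) ] = 1.785.
P = 1.785 / 1.402×10⁻⁵ = 127300 N.
σ = P/A = 127300/3000 = 42.42 MPa.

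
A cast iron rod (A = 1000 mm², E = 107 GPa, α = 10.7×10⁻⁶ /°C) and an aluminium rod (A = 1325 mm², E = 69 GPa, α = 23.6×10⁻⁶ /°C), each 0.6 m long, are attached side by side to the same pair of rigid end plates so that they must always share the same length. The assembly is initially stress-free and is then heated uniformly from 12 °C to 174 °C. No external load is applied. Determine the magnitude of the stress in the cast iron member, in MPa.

σ ≈ 103 MPa (tensile)

Both members must finish at the same length. With the larger α, the aluminium tends to over-expand; the plates restrain it, putting the aluminium in compression and the cast iron in tension. With no external load the two internal forces are equal and opposite, magnitude P.
Compatibility of the two members (thermal + elastic change equal): (α₁ − α₂)ΔT = P·[1/(A₁E₁) + 1/(A₂E₂)].
|α₁ − α₂|·ΔT = 12.9×10⁻⁶ × 162 = 0.00209.
1/(A₁E₁) + 1/(A₂E₂) = 1/(1000×107×10³) + 1/(1325×69×10³) = 2.028×10⁻⁸ N⁻¹.
P = 0.00209 / 2.028×10⁻⁸ = 103000 N = 103 kN.
σ_{cast iron} = P/A₁ = 103000/1000 = 103 MPa, tensile.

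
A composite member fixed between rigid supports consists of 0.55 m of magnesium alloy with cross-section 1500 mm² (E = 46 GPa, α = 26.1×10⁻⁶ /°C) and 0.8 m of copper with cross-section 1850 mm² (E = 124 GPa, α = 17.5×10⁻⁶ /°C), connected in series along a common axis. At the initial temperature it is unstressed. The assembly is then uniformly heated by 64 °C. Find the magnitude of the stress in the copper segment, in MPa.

σ ≈ 85.6 MPa (compressive)

Free thermal expansion of the whole bar: Σ αᵢΔT Lᵢ = 26.1×10⁻⁶×64×550 + 17.5×10⁻⁶×64×800 = 1.815 mm.
Since the ends are fixed, an axial force P builds up, equal in every segment, with P · Σ Lᵢ/(AᵢEᵢ) = δ_free.
Σ Lᵢ/(AᵢEᵢ) = 550/(1500×46×10³) + 800/(1850×124×10³) = 1.146×10⁻⁵ mm/N.
So P = 1.815 / 1.146×10⁻⁵ = 158.4 kN, compressive.
σ_{copper} = P / A = 158400 / 1850 = 85.61 MPa.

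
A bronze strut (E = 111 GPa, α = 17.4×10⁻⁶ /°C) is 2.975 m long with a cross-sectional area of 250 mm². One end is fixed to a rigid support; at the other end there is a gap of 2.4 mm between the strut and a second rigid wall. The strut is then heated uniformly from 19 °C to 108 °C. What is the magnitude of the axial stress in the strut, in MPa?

Free thermal elongation = αΔT L = 17.4×10⁻⁶ × 89 × 2975 = 4.607 mm.
After closing the 2.4 mm clearance, 4.607 − 2.4 = 2.207 mm of expansion remains to be suppressed by the wall.
So σ = E(δ_free − g)/L = 111×10³ × 2.207/2975 = 82.35 MPa.

σ ≈ 82.3 MPa (compressive)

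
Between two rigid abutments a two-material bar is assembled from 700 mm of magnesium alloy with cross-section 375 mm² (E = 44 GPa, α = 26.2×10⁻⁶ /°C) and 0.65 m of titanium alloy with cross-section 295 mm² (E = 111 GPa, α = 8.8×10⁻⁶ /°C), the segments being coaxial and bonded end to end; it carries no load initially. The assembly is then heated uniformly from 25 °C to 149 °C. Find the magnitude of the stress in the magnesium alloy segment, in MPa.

Free thermal expansion of the whole bar: Σ αᵢΔT Lᵢ = 26.2×10⁻⁶×124×700 + 8.8×10⁻⁶×124×650 = 2.983 mm.
Since the ends are fixed, an axial force P builds up, equal in every segment, with P · Σ Lᵢ/(AᵢEᵢ) = δ_free.
Σ Lᵢ/(AᵢEᵢ) = 700/(375×44×10³) + 650/(295×111×10³) = 6.227×10⁻⁵ mm/N.
P = 2.983 / 6.227×10⁻⁵ = 47910 N = 47.91 kN, compressive.
σ_{magnesium alloy} = P / A = 47910 / 375 = 127.8 MPa.

σ ≈ 128 MPa (compressive)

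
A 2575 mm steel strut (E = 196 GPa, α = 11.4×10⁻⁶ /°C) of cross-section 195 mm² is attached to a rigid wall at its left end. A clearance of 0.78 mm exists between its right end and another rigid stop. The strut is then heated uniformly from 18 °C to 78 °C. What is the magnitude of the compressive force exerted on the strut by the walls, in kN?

If the wall were absent the strut would grow by αΔT L = 11.4×10⁻⁶ × 60 × 2575 = 1.761 mm.
The gap closes (δ_free > 0.78 mm) and the wall then resists a further 1.761 − 0.78 = 0.9813 mm of expansion.
That suppressed elongation corresponds to σ = E·Δ/L = 196×10³ × 0.9813/2575 = 74.69 MPa.
P = σA = 74.69 × 195 = 14.57 kN.

P ≈ 14.6 kN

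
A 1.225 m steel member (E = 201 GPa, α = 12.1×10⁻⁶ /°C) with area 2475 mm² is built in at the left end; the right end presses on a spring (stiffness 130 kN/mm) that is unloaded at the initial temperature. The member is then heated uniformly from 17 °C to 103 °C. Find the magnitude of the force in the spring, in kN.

P ≈ 126 kN

The unrestrained thermal change is αΔT L = 12.1×10⁻⁶ × 86 × 1225 = 1.275 mm.
Let P be the compressive force at the spring. The member shortens elastically by PL/(AE) and the spring compresses by P/k; together these equal δ_free.
P [ L/(AE) + 1/k ] = δ_free → P [ 1225/(2475×201×10³) + 1/(130×10³) ] = 1.275.
P = 1.275 / 1.015×10⁻⁵ = 125500 N.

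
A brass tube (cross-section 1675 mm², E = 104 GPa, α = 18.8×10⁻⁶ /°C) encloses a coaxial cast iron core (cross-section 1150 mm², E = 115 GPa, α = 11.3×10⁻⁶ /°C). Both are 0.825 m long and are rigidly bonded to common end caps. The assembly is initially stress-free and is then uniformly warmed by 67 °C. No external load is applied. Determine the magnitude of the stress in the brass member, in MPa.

Both members must finish at the same length. With the larger α, the brass tends to over-expand; the plates restrain it, putting the brass in compression and the cast iron in tension. With no external load the two internal forces are equal and opposite, magnitude P.
Equating the net (thermal + elastic) strains gives |α₁ − α₂|·ΔT = P·[1/(A₁E₁) + 1/(A₂E₂)].
|α₁ − α₂|·ΔT = 7.5×10⁻⁶ × 67 = 0.0005025.
1/(A₁E₁) + 1/(A₂E₂) = 1/(1675×104×10³) + 1/(1150×115×10³) = 1.33×10⁻⁸ N⁻¹.
P = 0.0005025 / 1.33×10⁻⁸ = 37780 N = 37.78 kN.
σ_{brass} = P/A₁ = 37780/1675 = 22.55 MPa, compressive.

σ ≈ 22.6 MPa (compressive)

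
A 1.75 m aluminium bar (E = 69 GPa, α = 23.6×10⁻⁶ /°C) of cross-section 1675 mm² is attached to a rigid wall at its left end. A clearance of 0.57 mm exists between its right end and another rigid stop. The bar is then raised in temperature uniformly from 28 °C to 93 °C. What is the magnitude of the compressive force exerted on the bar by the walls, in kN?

Unrestrained expansion: δ_free = αΔT L = 23.6×10⁻⁶ × 65 × 1750 = 2.684 mm.
The gap closes (δ_free > 0.57 mm) and the wall then resists a further 2.684 − 0.57 = 2.115 mm of expansion.
Compatibility: PL/(AE) = 2.115 mm, so σ = P/A = E × (2.115/1750) = 83.37 MPa.
P = σA = 83.37 × 1675 = 139.6 kN.

P ≈ 140 kN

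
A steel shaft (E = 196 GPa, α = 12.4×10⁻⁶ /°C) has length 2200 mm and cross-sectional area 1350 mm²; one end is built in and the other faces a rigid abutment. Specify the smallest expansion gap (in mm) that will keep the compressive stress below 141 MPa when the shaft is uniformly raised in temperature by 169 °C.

Free expansion if unrestrained: δ_free = αΔT L = 12.4×10⁻⁶ × 169 × 2200 = 4.61 mm.
At the allowable stress the elastic shortening the wall may impose is σL/E = 141 × 2200 / (196×10³) = 1.583 mm.
So the gap has to take up the difference, g_min = δ_free − σL/E = 4.61 − 1.583 = 3.028 mm.

g ≈ 3.03 mm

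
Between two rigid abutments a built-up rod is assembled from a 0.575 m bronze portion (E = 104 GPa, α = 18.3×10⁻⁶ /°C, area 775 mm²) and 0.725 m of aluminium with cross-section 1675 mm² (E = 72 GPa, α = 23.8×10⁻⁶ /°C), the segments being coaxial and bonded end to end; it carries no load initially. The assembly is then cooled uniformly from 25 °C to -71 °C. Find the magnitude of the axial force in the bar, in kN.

P ≈ 203 kN (tensile)

Free thermal contraction of the whole bar: Σ αᵢΔT Lᵢ = 18.3×10⁻⁶×96×575 + 23.8×10⁻⁶×96×725 = 2.667 mm.
The walls prevent any net length change, so an axial force P (same in every segment) develops. Compatibility: P · Σ Lᵢ/(AᵢEᵢ) = δ_free.
Σ Lᵢ/(AᵢEᵢ) = 575/(775×104×10³) + 725/(1675×72×10³) = 1.315×10⁻⁵ mm/N.
So P = 2.667 / 1.315×10⁻⁵ = 202.9 kN, tensile.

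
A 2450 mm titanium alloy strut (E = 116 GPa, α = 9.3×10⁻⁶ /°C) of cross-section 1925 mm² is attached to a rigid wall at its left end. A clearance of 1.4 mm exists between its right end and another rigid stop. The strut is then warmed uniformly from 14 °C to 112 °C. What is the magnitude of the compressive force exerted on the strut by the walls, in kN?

Unrestrained expansion: δ_free = αΔT L = 9.3×10⁻⁶ × 98 × 2450 = 2.233 mm.
After closing the 1.4 mm clearance, 2.233 − 1.4 = 0.8329 mm of expansion remains to be suppressed by the wall.
That suppressed elongation corresponds to σ = E·Δ/L = 116×10³ × 0.8329/2450 = 39.44 MPa.
P = σA = 39.44 × 1925 = 75.92 kN.

P ≈ 75.9 kN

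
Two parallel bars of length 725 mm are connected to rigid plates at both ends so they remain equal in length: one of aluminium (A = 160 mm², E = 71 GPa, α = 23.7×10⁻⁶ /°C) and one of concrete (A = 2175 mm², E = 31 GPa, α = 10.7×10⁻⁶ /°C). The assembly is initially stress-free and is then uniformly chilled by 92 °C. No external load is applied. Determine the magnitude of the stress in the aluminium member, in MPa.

σ ≈ 72.7 MPa (tensile)

The aluminium has the larger α, so on cooling it would change length more than the concrete if both were free. The rigid plates force a common final length, so the aluminium is put into tension and the concrete into compression, with equal and opposite forces P (no external load).
Setting the final lengths equal and cancelling L: (α₁ − α₂)ΔT = P/(A₁E₁) + P/(A₂E₂).
|α₁ − α₂|·ΔT = 13×10⁻⁶ × 92 = 0.001196.
1/(A₁E₁) + 1/(A₂E₂) = 1/(160×71×10³) + 1/(2175×31×10³) = 1.029×10⁻⁷ N⁻¹.
So P = 0.001196 / 1.029×10⁻⁷ = 11.63 kN.
σ_{aluminium} = P/A₁ = 11630/160 = 72.67 MPa, tensile.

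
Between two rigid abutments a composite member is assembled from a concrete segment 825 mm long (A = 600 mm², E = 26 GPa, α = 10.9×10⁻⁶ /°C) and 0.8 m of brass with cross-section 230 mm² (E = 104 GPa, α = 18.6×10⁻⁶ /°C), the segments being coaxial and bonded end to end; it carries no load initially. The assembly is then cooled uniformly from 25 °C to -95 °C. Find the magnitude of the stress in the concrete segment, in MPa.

σ ≈ 55.3 MPa (tensile)

Free thermal contraction of the whole bar: Σ αᵢΔT Lᵢ = 10.9×10⁻⁶×120×825 + 18.6×10⁻⁶×120×800 = 2.865 mm.
The rigid supports impose zero overall length change; the single axial force P common to all segments must satisfy P Σ Lᵢ/(AᵢEᵢ) = δ_free.
The series flexibility is Σ Lᵢ/(AᵢEᵢ) = 825/(600×26×10³) + 800/(230×104×10³) = 8.633×10⁻⁵ mm/N.
So P = 2.865 / 8.633×10⁻⁵ = 33.18 kN, tensile.
σ_{concrete} = P / A = 33180 / 600 = 55.31 MPa.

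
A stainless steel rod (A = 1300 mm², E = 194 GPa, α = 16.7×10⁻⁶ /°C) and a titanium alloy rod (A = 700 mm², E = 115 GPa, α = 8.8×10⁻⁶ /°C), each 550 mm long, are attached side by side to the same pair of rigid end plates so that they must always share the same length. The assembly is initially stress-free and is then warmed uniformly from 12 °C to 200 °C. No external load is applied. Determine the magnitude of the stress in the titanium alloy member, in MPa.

σ ≈ 129 MPa (tensile)

Equilibrium of a rigid end plate with no external load gives equal and opposite internal forces ±P in the two members. Since α_{stainless steel} > α_{titanium alloy}, heating drives the stainless steel into compression and the titanium alloy into tension.
Compatibility of the two members (thermal + elastic change equal): (α₁ − α₂)ΔT = P·[1/(A₁E₁) + 1/(A₂E₂)].
|α₁ − α₂|·ΔT = 7.9×10⁻⁶ × 188 = 0.001485.
1/(A₁E₁) + 1/(A₂E₂) = 1/(1300×194×10³) + 1/(700×115×10³) = 1.639×10⁻⁸ N⁻¹.
P = 0.001485 / 1.639×10⁻⁸ = 90630 N = 90.63 kN.
σ_{titanium alloy} = P/A₂ = 90630/700 = 129.5 MPa, tensile.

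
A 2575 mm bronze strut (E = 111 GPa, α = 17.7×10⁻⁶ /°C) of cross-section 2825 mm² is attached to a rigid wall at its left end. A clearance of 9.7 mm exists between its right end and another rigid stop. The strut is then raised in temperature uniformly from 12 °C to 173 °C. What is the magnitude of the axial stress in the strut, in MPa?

σ ≈ 0 MPa

Free thermal elongation = αΔT L = 17.7×10⁻⁶ × 161 × 2575 = 7.338 mm.
Since δ_free = 7.34 mm is less than the 9.7 mm gap, the strut never touches the wall. No axial force develops.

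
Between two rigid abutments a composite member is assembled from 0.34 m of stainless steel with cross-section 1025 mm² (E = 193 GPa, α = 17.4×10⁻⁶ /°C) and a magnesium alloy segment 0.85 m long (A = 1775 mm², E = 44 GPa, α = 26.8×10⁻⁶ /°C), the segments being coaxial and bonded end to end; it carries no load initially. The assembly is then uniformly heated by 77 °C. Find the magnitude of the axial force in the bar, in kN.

P ≈ 175 kN (compressive)

If the supports were absent, the total length change would be Σ αᵢΔT Lᵢ = 17.4×10⁻⁶×77×340 + 26.8×10⁻⁶×77×850 = 2.21 mm.
The rigid supports impose zero overall length change; the single axial force P common to all segments must satisfy P Σ Lᵢ/(AᵢEᵢ) = δ_free.
The series flexibility is Σ Lᵢ/(AᵢEᵢ) = 340/(1025×193×10³) + 850/(1775×44×10³) = 1.26×10⁻⁵ mm/N.
So P = 2.21 / 1.26×10⁻⁵ = 175.3 kN, compressive.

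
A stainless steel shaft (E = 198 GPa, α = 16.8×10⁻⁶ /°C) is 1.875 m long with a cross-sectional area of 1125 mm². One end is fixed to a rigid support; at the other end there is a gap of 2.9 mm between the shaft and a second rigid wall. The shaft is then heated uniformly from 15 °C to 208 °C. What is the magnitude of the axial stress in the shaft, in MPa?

σ ≈ 336 MPa (compressive)

Free thermal elongation = αΔT L = 16.8×10⁻⁶ × 193 × 1875 = 6.079 mm.
This exceeds the 2.9 mm gap, so the wall pushes back. The portion of expansion that must be recovered elastically is δ_free − gap = 6.079 − 2.9 = 3.179 mm.
Compatibility: PL/(AE) = 3.179 mm, so σ = P/A = E × (3.179/1875) = 335.8 MPa.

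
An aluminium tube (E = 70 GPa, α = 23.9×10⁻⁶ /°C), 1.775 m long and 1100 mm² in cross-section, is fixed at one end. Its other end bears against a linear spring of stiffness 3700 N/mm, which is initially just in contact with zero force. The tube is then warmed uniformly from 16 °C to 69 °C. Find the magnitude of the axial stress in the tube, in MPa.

σ ≈ 6.97 MPa (compressive)

Free thermal expansion: δ_free = αΔT L = 23.9×10⁻⁶ × 53 × 1775 = 2.248 mm.
With a force P in the spring, the elastic change of the tube is PL/(AE) and that of the spring is P/k; compatibility requires their sum to equal δ_free.
So P = δ_free / [L/(AE) + 1/k] = 2.248 / [ 1775/(1100×70×10³) + 1/(3700) ].
P = 2.248 / 0.0002933 = 7665 N.
σ = P/A = 7665/1100 = 6.968 MPa.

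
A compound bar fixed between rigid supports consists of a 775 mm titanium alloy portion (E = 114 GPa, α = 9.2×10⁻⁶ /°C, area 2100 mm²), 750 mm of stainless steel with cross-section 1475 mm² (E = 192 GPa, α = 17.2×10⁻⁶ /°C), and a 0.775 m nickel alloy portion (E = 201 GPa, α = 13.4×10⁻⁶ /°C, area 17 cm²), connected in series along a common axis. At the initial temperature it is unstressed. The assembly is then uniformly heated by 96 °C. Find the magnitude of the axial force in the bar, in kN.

P ≈ 358 kN (compressive)

Free thermal expansion of the whole bar: Σ αᵢΔT Lᵢ = 9.2×10⁻⁶×96×775 + 17.2×10⁻⁶×96×750 + 13.4×10⁻⁶×96×775 = 2.92 mm.
Since the ends are fixed, an axial force P builds up, equal in every segment, with P · Σ Lᵢ/(AᵢEᵢ) = δ_free.
The series flexibility is Σ Lᵢ/(AᵢEᵢ) = 775/(2100×114×10³) + 750/(1475×192×10³) + 775/(1700×201×10³) = 8.154×10⁻⁶ mm/N.
So P = 2.92 / 8.154×10⁻⁶ = 358.1 kN, compressive.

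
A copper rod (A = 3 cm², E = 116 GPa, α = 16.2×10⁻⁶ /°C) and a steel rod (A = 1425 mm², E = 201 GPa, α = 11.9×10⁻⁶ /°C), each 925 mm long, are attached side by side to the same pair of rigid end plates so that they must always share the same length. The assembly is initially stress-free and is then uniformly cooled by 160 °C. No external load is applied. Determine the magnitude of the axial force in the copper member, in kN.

Both members must finish at the same length. With the larger α, the copper tends to over-contract; the plates restrain it, putting the copper in tension and the steel in compression. With no external load the two internal forces are equal and opposite, magnitude P.
Compatibility of the two members (thermal + elastic change equal): (α₁ − α₂)ΔT = P·[1/(A₁E₁) + 1/(A₂E₂)].
|α₁ − α₂|·ΔT = 4.3×10⁻⁶ × 160 = 0.000688.
1/(A₁E₁) + 1/(A₂E₂) = 1/(300×116×10³) + 1/(1425×201×10³) = 3.223×10⁻⁸ N⁻¹.
P = 0.000688 / 3.223×10⁻⁸ = 21350 N = 21.35 kN.

P ≈ 21.3 kN (tensile in the copper)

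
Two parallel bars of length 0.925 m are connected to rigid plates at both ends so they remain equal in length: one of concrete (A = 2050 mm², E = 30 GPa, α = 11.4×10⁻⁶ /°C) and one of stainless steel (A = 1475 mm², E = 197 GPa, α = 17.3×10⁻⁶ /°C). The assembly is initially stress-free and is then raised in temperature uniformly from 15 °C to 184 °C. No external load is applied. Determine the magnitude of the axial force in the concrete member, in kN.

Both members must finish at the same length. With the larger α, the stainless steel tends to over-expand; the plates restrain it, putting the stainless steel in compression and the concrete in tension. With no external load the two internal forces are equal and opposite, magnitude P.
Equating the net (thermal + elastic) strains gives |α₁ − α₂|·ΔT = P·[1/(A₁E₁) + 1/(A₂E₂)].
|α₁ − α₂|·ΔT = 5.9×10⁻⁶ × 169 = 0.0009971.
1/(A₁E₁) + 1/(A₂E₂) = 1/(2050×30×10³) + 1/(1475×197×10³) = 1.97×10⁻⁸ N⁻¹.
P = 0.0009971 / 1.97×10⁻⁸ = 50610 N = 50.61 kN.

P ≈ 50.6 kN (tensile in the concrete)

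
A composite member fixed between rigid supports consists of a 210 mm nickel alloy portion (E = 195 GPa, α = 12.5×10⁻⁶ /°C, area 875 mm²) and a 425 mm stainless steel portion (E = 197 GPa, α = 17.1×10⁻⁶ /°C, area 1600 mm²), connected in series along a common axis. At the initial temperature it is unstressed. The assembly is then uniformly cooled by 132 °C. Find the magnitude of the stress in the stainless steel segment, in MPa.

With the walls removed the bar would change length by δ_free = Σ αᵢΔT Lᵢ = 12.5×10⁻⁶×132×210 + 17.1×10⁻⁶×132×425 = 1.306 mm.
The rigid supports impose zero overall length change; the single axial force P common to all segments must satisfy P Σ Lᵢ/(AᵢEᵢ) = δ_free.
Σ Lᵢ/(AᵢEᵢ) = 210/(875×195×10³) + 425/(1600×197×10³) = 2.579×10⁻⁶ mm/N.
So P = 1.306 / 2.579×10⁻⁶ = 506.3 kN, tensile.
σ_{stainless steel} = P / A = 506300 / 1600 = 316.4 MPa.

σ ≈ 316 MPa (tensile)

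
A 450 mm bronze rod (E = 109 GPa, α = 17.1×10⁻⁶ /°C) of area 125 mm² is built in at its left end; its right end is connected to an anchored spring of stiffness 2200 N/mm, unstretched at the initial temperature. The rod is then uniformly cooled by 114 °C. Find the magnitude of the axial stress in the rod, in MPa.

σ ≈ 14.4 MPa (tensile)

If the spring were absent the rod would shorten by αΔT L = 17.1×10⁻⁶ × 114 × 450 = 0.8772 mm.
With a force P in the spring, the elastic change of the rod is PL/(AE) and that of the spring is P/k; compatibility requires their sum to equal δ_free.
So P = δ_free / [L/(AE) + 1/k] = 0.8772 / [ 450/(125×109×10³) + 1/(2200) ].
P = 0.8772 / 0.0004876 = 1799 N.
σ = P/A = 1799/125 = 14.39 MPa.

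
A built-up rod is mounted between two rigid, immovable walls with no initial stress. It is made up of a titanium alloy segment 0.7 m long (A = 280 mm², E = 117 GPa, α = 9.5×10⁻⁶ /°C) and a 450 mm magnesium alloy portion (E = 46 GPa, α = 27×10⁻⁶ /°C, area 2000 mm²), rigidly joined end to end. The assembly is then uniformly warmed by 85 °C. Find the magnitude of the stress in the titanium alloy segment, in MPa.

σ ≈ 217 MPa (compressive)

Free thermal expansion of the whole bar: Σ αᵢΔT Lᵢ = 9.5×10⁻⁶×85×700 + 27×10⁻⁶×85×450 = 1.598 mm.
The rigid supports impose zero overall length change; the single axial force P common to all segments must satisfy P Σ Lᵢ/(AᵢEᵢ) = δ_free.
The series flexibility is Σ Lᵢ/(AᵢEᵢ) = 700/(280×117×10³) + 450/(2000×46×10³) = 2.626×10⁻⁵ mm/N.
So P = 1.598 / 2.626×10⁻⁵ = 60.86 kN, compressive.
σ_{titanium alloy} = P / A = 60860 / 280 = 217.3 MPa.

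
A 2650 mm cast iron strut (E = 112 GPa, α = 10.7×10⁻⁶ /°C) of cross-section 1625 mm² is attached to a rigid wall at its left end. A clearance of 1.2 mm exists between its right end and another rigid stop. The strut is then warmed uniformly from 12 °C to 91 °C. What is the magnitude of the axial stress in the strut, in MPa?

σ ≈ 44 MPa (compressive)

If the wall were absent the strut would grow by αΔT L = 10.7×10⁻⁶ × 79 × 2650 = 2.24 mm.
After closing the 1.2 mm clearance, 2.24 − 1.2 = 1.04 mm of expansion remains to be suppressed by the wall.
Compatibility: PL/(AE) = 1.04 mm, so σ = P/A = E × (1.04/2650) = 43.96 MPa.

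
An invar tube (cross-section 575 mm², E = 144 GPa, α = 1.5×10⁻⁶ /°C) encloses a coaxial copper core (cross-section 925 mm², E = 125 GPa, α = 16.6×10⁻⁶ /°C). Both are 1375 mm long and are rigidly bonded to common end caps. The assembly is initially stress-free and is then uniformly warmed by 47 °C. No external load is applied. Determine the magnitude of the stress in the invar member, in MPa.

σ ≈ 59.6 MPa (tensile)

Both members must finish at the same length. With the larger α, the copper tends to over-expand; the plates restrain it, putting the copper in compression and the invar in tension. With no external load the two internal forces are equal and opposite, magnitude P.
Setting the final lengths equal and cancelling L: (α₁ − α₂)ΔT = P/(A₁E₁) + P/(A₂E₂).
|α₁ − α₂|·ΔT = 15.1×10⁻⁶ × 47 = 0.0007097.
1/(A₁E₁) + 1/(A₂E₂) = 1/(575×144×10³) + 1/(925×125×10³) = 2.073×10⁻⁸ N⁻¹.
So P = 0.0007097 / 2.073×10⁻⁸ = 34.24 kN.
σ_{invar} = P/A₁ = 34240/575 = 59.55 MPa, tensile.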